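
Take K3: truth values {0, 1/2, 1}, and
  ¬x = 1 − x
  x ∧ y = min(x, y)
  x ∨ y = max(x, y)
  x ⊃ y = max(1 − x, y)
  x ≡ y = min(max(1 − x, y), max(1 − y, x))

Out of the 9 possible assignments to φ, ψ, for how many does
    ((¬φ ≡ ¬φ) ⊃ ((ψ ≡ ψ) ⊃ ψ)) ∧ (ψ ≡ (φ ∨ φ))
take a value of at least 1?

1

φ = 0, ψ = 0 ↦ 0  <
φ = 0, ψ = 1/2 ↦ 1/2  <
φ = 0, ψ = 1 ↦ 0  <
φ = 1/2, ψ = 0 ↦ 1/2  <
φ = 1/2, ψ = 1/2 ↦ 1/2  <
φ = 1/2, ψ = 1 ↦ 1/2  <
φ = 1, ψ = 0 ↦ 0  <
φ = 1, ψ = 1/2 ↦ 1/2  <
φ = 1, ψ = 1 ↦ 1  ≥
So 1 of the 9 assignments meets the threshold.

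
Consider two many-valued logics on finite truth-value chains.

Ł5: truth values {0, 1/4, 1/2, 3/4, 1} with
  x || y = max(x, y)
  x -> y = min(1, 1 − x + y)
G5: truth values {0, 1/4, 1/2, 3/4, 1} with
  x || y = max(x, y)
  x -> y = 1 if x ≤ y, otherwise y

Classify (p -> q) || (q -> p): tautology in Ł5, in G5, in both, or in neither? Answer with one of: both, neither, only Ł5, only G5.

In Ł5: every assignment gives 1 — tautology.
In G5: every assignment gives 1 — tautology.

both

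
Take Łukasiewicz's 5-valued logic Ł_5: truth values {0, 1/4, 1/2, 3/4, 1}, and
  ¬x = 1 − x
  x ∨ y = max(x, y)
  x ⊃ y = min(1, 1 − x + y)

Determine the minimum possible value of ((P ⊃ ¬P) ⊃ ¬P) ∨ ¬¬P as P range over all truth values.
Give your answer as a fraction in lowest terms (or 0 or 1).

1/2

Take P = 1/2:
¬P = ¬1/2 = 1/2
P ⊃ ¬P = 1/2 ⊃ 1/2 = 1
¬P = ¬1/2 = 1/2
(P ⊃ ¬P) ⊃ ¬P = 1 ⊃ 1/2 = 1/2
¬P = ¬1/2 = 1/2
¬¬P = ¬1/2 = 1/2
((P ⊃ ¬P) ⊃ ¬P) ∨ ¬¬P = 1/2 ∨ 1/2 = 1/2
No assignment yields a value below 1/2, so this is the minimum.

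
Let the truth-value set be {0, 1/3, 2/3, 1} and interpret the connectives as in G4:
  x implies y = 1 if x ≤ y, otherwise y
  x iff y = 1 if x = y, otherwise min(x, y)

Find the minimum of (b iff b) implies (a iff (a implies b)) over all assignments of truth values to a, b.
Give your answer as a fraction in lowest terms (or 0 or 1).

Take a = 0, b = 0:
b iff b = 0 iff 0 = 1
a implies b = 0 implies 0 = 1
a iff (a implies b) = 0 iff 1 = 0
(b iff b) implies (a iff (a implies b)) = 1 implies 0 = 0
No assignment yields a value below 0, so this is the minimum.

0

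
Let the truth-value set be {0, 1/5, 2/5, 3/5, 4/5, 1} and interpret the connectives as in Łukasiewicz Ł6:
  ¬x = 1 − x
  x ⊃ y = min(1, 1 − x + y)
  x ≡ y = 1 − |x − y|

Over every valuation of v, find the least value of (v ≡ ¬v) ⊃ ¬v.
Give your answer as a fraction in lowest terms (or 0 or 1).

3/5

Take v = 3/5:
¬v = ¬3/5 = 2/5
v ≡ ¬v = 3/5 ≡ 2/5 = 4/5
¬v = ¬3/5 = 2/5
(v ≡ ¬v) ⊃ ¬v = 4/5 ⊃ 2/5 = 3/5
No assignment yields a value below 3/5, so this is the minimum.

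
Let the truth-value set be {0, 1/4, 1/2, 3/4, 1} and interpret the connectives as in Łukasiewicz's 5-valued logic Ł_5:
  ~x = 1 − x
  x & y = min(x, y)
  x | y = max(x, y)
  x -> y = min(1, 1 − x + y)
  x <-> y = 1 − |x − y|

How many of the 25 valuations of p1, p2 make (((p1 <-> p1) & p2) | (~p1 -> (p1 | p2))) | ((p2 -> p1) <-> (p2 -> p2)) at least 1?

21

value 1: 21 assignments (counts)
value 3/4: 3 assignments
value 1/2: 1 assignment
So 21 of the 25 assignments meet the threshold.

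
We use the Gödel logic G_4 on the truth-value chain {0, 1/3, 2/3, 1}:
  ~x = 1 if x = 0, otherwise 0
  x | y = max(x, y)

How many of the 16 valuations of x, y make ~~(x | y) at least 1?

x = 0, y = 0 ↦ 0  <
x = 0, y = 1/3 ↦ 1  ≥
x = 0, y = 2/3 ↦ 1  ≥
x = 0, y = 1 ↦ 1  ≥
x = 1/3, y = 0 ↦ 1  ≥
x = 1/3, y = 1/3 ↦ 1  ≥
x = 1/3, y = 2/3 ↦ 1  ≥
x = 1/3, y = 1 ↦ 1  ≥
x = 2/3, y = 0 ↦ 1  ≥
x = 2/3, y = 1/3 ↦ 1  ≥
x = 2/3, y = 2/3 ↦ 1  ≥
x = 2/3, y = 1 ↦ 1  ≥
x = 1, y = 0 ↦ 1  ≥
x = 1, y = 1/3 ↦ 1  ≥
x = 1, y = 2/3 ↦ 1  ≥
x = 1, y = 1 ↦ 1  ≥
So 15 of the 16 assignments meet the threshold.

15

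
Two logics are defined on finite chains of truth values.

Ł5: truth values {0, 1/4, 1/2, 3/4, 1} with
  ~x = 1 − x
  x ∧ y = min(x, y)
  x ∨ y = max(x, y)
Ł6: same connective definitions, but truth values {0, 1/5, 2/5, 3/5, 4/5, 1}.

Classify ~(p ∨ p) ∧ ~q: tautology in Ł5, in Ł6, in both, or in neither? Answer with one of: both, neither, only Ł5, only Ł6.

In Ł5: at p = 0, q = 1/4 the value is 3/4 — not a tautology.
In Ł6: at p = 0, q = 1/5 the value is 4/5 — not a tautology.

neither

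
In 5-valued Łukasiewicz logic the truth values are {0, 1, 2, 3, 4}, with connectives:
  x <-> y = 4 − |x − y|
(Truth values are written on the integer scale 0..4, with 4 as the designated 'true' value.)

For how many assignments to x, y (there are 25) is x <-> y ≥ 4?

5

value 4: 5 assignments (counts)
value 3: 8 assignments
value 2: 6 assignments
value 1: 4 assignments
value 0: 2 assignments
So 5 of the 25 assignments meet the threshold.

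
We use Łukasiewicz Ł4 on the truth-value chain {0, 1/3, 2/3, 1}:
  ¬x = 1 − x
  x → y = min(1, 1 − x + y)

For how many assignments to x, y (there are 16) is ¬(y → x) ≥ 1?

1

x = 0, y = 0 ↦ 0  <
x = 0, y = 1/3 ↦ 1/3  <
x = 0, y = 2/3 ↦ 2/3  <
x = 0, y = 1 ↦ 1  ≥
x = 1/3, y = 0 ↦ 0  <
x = 1/3, y = 1/3 ↦ 0  <
x = 1/3, y = 2/3 ↦ 1/3  <
x = 1/3, y = 1 ↦ 2/3  <
x = 2/3, y = 0 ↦ 0  <
x = 2/3, y = 1/3 ↦ 0  <
x = 2/3, y = 2/3 ↦ 0  <
x = 2/3, y = 1 ↦ 1/3  <
x = 1, y = 0 ↦ 0  <
x = 1, y = 1/3 ↦ 0  <
x = 1, y = 2/3 ↦ 0  <
x = 1, y = 1 ↦ 0  <
So 1 of the 16 assignments meets the threshold.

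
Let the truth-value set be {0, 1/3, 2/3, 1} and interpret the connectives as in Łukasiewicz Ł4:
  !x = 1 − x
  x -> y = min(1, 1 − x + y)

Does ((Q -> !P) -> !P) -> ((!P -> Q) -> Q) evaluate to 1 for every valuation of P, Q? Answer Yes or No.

P = 0, Q = 0 ↦ 1
P = 0, Q = 1/3 ↦ 1
P = 0, Q = 2/3 ↦ 1
P = 0, Q = 1 ↦ 1
P = 1/3, Q = 0 ↦ 1
P = 1/3, Q = 1/3 ↦ 1
P = 1/3, Q = 2/3 ↦ 1
P = 1/3, Q = 1 ↦ 1
P = 2/3, Q = 0 ↦ 1
P = 2/3, Q = 1/3 ↦ 1
P = 2/3, Q = 2/3 ↦ 1
P = 2/3, Q = 1 ↦ 1
P = 1, Q = 0 ↦ 1
P = 1, Q = 1/3 ↦ 1
P = 1, Q = 2/3 ↦ 1
P = 1, Q = 1 ↦ 1
Every assignment gives a value ≥ 1.

Yes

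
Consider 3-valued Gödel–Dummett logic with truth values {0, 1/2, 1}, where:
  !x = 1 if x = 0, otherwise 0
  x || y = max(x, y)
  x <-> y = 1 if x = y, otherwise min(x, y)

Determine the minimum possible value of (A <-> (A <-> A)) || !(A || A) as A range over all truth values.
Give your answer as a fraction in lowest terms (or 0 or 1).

Take A = 1/2:
A <-> A = 1/2 <-> 1/2 = 1
A <-> (A <-> A) = 1/2 <-> 1 = 1/2
A || A = 1/2 || 1/2 = 1/2
!(A || A) = !1/2 = 0
(A <-> (A <-> A)) || !(A || A) = 1/2 || 0 = 1/2
No assignment yields a value below 1/2, so this is the minimum.

1/2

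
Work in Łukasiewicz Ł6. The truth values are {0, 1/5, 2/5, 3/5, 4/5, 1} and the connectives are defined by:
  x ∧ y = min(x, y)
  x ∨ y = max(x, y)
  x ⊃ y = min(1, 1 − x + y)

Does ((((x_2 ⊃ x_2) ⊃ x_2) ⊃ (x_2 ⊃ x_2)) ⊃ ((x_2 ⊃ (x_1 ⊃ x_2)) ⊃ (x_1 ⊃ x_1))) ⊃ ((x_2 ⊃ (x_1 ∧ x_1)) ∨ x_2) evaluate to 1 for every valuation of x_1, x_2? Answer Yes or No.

No

Counterexample: take x_1 = 0, x_2 = 1/5.
x_2 ⊃ x_2 = 1/5 ⊃ 1/5 = 1
(x_2 ⊃ x_2) ⊃ x_2 = 1 ⊃ 1/5 = 1/5
x_2 ⊃ x_2 = 1/5 ⊃ 1/5 = 1
((x_2 ⊃ x_2) ⊃ x_2) ⊃ (x_2 ⊃ x_2) = 1/5 ⊃ 1 = 1
x_1 ⊃ x_2 = 0 ⊃ 1/5 = 1
x_2 ⊃ (x_1 ⊃ x_2) = 1/5 ⊃ 1 = 1
x_1 ⊃ x_1 = 0 ⊃ 0 = 1
(x_2 ⊃ (x_1 ⊃ x_2)) ⊃ (x_1 ⊃ x_1) = 1 ⊃ 1 = 1
(((x_2 ⊃ x_2) ⊃ x_2) ⊃ (x_2 ⊃ x_2)) ⊃ ((x_2 ⊃ (x_1 ⊃ x_2)) ⊃ (x_1 ⊃ x_1)) = 1 ⊃ 1 = 1
x_1 ∧ x_1 = 0 ∧ 0 = 0
x_2 ⊃ (x_1 ∧ x_1) = 1/5 ⊃ 0 = 4/5
(x_2 ⊃ (x_1 ∧ x_1)) ∨ x_2 = 4/5 ∨ 1/5 = 4/5
((((x_2 ⊃ x_2) ⊃ x_2) ⊃ (x_2 ⊃ x_2)) ⊃ ((x_2 ⊃ (x_1 ⊃ x_2)) ⊃ (x_1 ⊃ x_1))) ⊃ ((x_2 ⊃ (x_1 ∧ x_1)) ∨ x_2) = 1 ⊃ 4/5 = 4/5
This gives 4/5 ≠ 1.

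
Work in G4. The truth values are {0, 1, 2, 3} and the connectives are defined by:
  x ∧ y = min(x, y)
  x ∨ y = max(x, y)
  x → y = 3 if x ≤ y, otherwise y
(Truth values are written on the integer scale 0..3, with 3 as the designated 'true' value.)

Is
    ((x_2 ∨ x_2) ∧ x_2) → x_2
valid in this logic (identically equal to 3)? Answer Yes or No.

Yes

x_2 = 0 ↦ 3
x_2 = 1 ↦ 3
x_2 = 2 ↦ 3
x_2 = 3 ↦ 3
Every assignment gives a value ≥ 3.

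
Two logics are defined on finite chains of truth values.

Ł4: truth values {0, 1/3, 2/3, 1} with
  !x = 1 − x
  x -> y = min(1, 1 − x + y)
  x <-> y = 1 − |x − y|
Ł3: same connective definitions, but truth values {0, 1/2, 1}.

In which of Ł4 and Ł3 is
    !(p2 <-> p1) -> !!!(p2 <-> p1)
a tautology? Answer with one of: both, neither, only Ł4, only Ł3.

both

In Ł4: every assignment gives 1 — tautology.
In Ł3: every assignment gives 1 — tautology.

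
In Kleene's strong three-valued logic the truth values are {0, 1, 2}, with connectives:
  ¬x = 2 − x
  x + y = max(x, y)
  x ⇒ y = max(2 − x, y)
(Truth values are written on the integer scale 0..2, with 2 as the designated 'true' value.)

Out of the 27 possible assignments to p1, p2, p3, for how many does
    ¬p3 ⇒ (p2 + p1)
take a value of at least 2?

value 2: 19 assignments (counts)
value 1: 7 assignments
value 0: 1 assignment
So 19 of the 27 assignments meet the threshold.

19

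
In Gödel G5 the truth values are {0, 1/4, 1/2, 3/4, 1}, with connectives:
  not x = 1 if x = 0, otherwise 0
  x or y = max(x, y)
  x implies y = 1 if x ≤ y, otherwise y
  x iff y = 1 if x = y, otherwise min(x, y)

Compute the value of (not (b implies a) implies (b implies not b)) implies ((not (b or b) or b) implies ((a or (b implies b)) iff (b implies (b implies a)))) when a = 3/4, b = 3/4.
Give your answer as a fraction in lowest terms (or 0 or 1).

1

b implies a = 3/4 implies 3/4 = 1
not (b implies a) = not 1 = 0
not b = not 3/4 = 0
b implies not b = 3/4 implies 0 = 0
not (b implies a) implies (b implies not b) = 0 implies 0 = 1
b or b = 3/4 or 3/4 = 3/4
not (b or b) = not 3/4 = 0
not (b or b) or b = 0 or 3/4 = 3/4
b implies b = 3/4 implies 3/4 = 1
a or (b implies b) = 3/4 or 1 = 1
b implies a = 3/4 implies 3/4 = 1
b implies (b implies a) = 3/4 implies 1 = 1
(a or (b implies b)) iff (b implies (b implies a)) = 1 iff 1 = 1
(not (b or b) or b) implies ((a or (b implies b)) iff (b implies (b implies a))) = 3/4 implies 1 = 1
(not (b implies a) implies (b implies not b)) implies ((not (b or b) or b) implies ((a or (b implies b)) iff (b implies (b implies a)))) = 1 implies 1 = 1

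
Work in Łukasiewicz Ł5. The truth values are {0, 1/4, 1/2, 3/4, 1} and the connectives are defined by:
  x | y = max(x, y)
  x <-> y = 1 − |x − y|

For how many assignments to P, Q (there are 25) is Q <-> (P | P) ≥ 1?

5

value 1: 5 assignments (counts)
value 3/4: 8 assignments
value 1/2: 6 assignments
value 1/4: 4 assignments
value 0: 2 assignments
So 5 of the 25 assignments meet the threshold.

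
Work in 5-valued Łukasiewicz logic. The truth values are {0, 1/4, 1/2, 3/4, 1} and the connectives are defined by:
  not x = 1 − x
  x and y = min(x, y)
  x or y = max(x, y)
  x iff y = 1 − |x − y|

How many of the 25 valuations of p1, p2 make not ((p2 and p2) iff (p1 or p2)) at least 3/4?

value 1: 1 assignment (counts)
value 3/4: 2 assignments (counts)
value 1/2: 3 assignments
value 1/4: 4 assignments
value 0: 15 assignments
So 3 of the 25 assignments meet the threshold.

3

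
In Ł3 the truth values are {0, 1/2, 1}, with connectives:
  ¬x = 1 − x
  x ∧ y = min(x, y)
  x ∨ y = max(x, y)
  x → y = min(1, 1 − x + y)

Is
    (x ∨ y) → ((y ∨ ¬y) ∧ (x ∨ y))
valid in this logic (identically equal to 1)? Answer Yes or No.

Counterexample: take x = 1, y = 1/2.
x ∨ y = 1 ∨ 1/2 = 1
¬y = ¬1/2 = 1/2
y ∨ ¬y = 1/2 ∨ 1/2 = 1/2
(y ∨ ¬y) ∧ (x ∨ y) = 1/2 ∧ 1 = 1/2
(x ∨ y) → ((y ∨ ¬y) ∧ (x ∨ y)) = 1 → 1/2 = 1/2
This gives 1/2 ≠ 1.

No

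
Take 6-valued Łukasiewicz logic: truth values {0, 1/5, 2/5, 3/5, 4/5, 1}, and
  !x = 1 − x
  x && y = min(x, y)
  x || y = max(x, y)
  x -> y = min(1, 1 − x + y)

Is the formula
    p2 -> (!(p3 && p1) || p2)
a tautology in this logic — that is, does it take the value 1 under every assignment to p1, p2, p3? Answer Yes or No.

Yes

At p1 = 3/5, p2 = 1, p3 = 4/5, for instance:
p3 && p1 = 4/5 && 3/5 = 3/5
!(p3 && p1) = !3/5 = 2/5
!(p3 && p1) || p2 = 2/5 || 1 = 1
p2 -> (!(p3 && p1) || p2) = 1 -> 1 = 1
and checking the remaining 215 assignments likewise gives ≥ 1 in every case.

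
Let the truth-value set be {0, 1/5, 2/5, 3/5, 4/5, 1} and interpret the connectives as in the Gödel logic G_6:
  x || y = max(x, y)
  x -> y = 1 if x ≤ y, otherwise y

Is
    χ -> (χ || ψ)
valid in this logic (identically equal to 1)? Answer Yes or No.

At ψ = 3/5, χ = 3/5, for instance:
χ || ψ = 3/5 || 3/5 = 3/5
χ -> (χ || ψ) = 3/5 -> 3/5 = 1
and checking the remaining 35 assignments likewise gives ≥ 1 in every case.

Yes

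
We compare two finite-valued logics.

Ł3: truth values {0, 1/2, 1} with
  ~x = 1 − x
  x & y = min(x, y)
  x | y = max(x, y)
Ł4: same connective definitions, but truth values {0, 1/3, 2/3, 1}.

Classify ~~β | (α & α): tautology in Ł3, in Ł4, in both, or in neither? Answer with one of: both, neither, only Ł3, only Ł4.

In Ł3: at α = 0, β = 0 the value is 0 — not a tautology.
In Ł4: at α = 0, β = 0 the value is 0 — not a tautology.

neither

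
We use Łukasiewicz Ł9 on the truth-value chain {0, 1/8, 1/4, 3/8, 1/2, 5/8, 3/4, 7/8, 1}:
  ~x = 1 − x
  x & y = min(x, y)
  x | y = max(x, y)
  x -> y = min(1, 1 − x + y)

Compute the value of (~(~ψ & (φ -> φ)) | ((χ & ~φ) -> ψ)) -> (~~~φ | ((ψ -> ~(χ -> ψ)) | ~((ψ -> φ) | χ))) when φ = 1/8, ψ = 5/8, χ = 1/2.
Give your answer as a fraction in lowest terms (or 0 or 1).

7/8

~ψ = ~5/8 = 3/8
φ -> φ = 1/8 -> 1/8 = 1
~ψ & (φ -> φ) = 3/8 & 1 = 3/8
~(~ψ & (φ -> φ)) = ~3/8 = 5/8
~φ = ~1/8 = 7/8
χ & ~φ = 1/2 & 7/8 = 1/2
(χ & ~φ) -> ψ = 1/2 -> 5/8 = 1
~(~ψ & (φ -> φ)) | ((χ & ~φ) -> ψ) = 5/8 | 1 = 1
~φ = ~1/8 = 7/8
~~φ = ~7/8 = 1/8
~~~φ = ~1/8 = 7/8
χ -> ψ = 1/2 -> 5/8 = 1
~(χ -> ψ) = ~1 = 0
ψ -> ~(χ -> ψ) = 5/8 -> 0 = 3/8
ψ -> φ = 5/8 -> 1/8 = 1/2
(ψ -> φ) | χ = 1/2 | 1/2 = 1/2
~((ψ -> φ) | χ) = ~1/2 = 1/2
(ψ -> ~(χ -> ψ)) | ~((ψ -> φ) | χ) = 3/8 | 1/2 = 1/2
~~~φ | ((ψ -> ~(χ -> ψ)) | ~((ψ -> φ) | χ)) = 7/8 | 1/2 = 7/8
(~(~ψ & (φ -> φ)) | ((χ & ~φ) -> ψ)) -> (~~~φ | ((ψ -> ~(χ -> ψ)) | ~((ψ -> φ) | χ))) = 1 -> 7/8 = 7/8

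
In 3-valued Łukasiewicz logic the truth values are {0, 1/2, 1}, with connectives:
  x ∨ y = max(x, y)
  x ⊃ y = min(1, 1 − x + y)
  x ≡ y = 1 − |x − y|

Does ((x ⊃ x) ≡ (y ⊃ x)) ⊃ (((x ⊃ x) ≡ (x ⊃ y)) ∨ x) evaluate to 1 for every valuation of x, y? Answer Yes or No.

Counterexample: take x = 1/2, y = 0.
x ⊃ x = 1/2 ⊃ 1/2 = 1
y ⊃ x = 0 ⊃ 1/2 = 1
(x ⊃ x) ≡ (y ⊃ x) = 1 ≡ 1 = 1
x ⊃ x = 1/2 ⊃ 1/2 = 1
x ⊃ y = 1/2 ⊃ 0 = 1/2
(x ⊃ x) ≡ (x ⊃ y) = 1 ≡ 1/2 = 1/2
((x ⊃ x) ≡ (x ⊃ y)) ∨ x = 1/2 ∨ 1/2 = 1/2
((x ⊃ x) ≡ (y ⊃ x)) ⊃ (((x ⊃ x) ≡ (x ⊃ y)) ∨ x) = 1 ⊃ 1/2 = 1/2
This gives 1/2 ≠ 1.

No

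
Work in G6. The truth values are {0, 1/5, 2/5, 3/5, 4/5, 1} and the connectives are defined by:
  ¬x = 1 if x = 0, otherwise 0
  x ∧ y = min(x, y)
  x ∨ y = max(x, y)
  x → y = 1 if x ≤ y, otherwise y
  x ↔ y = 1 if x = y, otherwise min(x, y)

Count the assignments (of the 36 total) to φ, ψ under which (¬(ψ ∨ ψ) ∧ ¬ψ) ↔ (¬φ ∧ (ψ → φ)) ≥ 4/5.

value 1: 31 assignments (counts)
value 0: 5 assignments
So 31 of the 36 assignments meet the threshold.

31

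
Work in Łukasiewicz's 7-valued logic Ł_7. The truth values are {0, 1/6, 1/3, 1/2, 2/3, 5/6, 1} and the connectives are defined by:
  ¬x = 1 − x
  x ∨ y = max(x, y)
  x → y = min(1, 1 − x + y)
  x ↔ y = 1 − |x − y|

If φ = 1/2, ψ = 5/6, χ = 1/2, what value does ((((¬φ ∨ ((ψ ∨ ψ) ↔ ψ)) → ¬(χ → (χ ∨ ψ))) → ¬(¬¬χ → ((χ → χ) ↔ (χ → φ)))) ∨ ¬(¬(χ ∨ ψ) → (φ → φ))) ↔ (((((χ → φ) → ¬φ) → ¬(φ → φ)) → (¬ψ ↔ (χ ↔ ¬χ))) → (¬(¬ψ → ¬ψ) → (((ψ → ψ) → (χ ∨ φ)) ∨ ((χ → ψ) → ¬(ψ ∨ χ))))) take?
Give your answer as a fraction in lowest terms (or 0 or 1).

¬φ = ¬1/2 = 1/2
ψ ∨ ψ = 5/6 ∨ 5/6 = 5/6
(ψ ∨ ψ) ↔ ψ = 5/6 ↔ 5/6 = 1
¬φ ∨ ((ψ ∨ ψ) ↔ ψ) = 1/2 ∨ 1 = 1
χ ∨ ψ = 1/2 ∨ 5/6 = 5/6
χ → (χ ∨ ψ) = 1/2 → 5/6 = 1
¬(χ → (χ ∨ ψ)) = ¬1 = 0
(¬φ ∨ ((ψ ∨ ψ) ↔ ψ)) → ¬(χ → (χ ∨ ψ)) = 1 → 0 = 0
¬χ = ¬1/2 = 1/2
¬¬χ = ¬1/2 = 1/2
χ → χ = 1/2 → 1/2 = 1
χ → φ = 1/2 → 1/2 = 1
(χ → χ) ↔ (χ → φ) = 1 ↔ 1 = 1
¬¬χ → ((χ → χ) ↔ (χ → φ)) = 1/2 → 1 = 1
¬(¬¬χ → ((χ → χ) ↔ (χ → φ))) = ¬1 = 0
((¬φ ∨ ((ψ ∨ ψ) ↔ ψ)) → ¬(χ → (χ ∨ ψ))) → ¬(¬¬χ → ((χ → χ) ↔ (χ → φ))) = 0 → 0 = 1
χ ∨ ψ = 1/2 ∨ 5/6 = 5/6
¬(χ ∨ ψ) = ¬5/6 = 1/6
φ → φ = 1/2 → 1/2 = 1
¬(χ ∨ ψ) → (φ → φ) = 1/6 → 1 = 1
¬(¬(χ ∨ ψ) → (φ → φ)) = ¬1 = 0
(((¬φ ∨ ((ψ ∨ ψ) ↔ ψ)) → ¬(χ → (χ ∨ ψ))) → ¬(¬¬χ → ((χ → χ) ↔ (χ → φ)))) ∨ ¬(¬(χ ∨ ψ) → (φ → φ)) = 1 ∨ 0 = 1
χ → φ = 1/2 → 1/2 = 1
¬φ = ¬1/2 = 1/2
(χ → φ) → ¬φ = 1 → 1/2 = 1/2
φ → φ = 1/2 → 1/2 = 1
¬(φ → φ) = ¬1 = 0
((χ → φ) → ¬φ) → ¬(φ → φ) = 1/2 → 0 = 1/2
¬ψ = ¬5/6 = 1/6
¬χ = ¬1/2 = 1/2
χ ↔ ¬χ = 1/2 ↔ 1/2 = 1
¬ψ ↔ (χ ↔ ¬χ) = 1/6 ↔ 1 = 1/6
(((χ → φ) → ¬φ) → ¬(φ → φ)) → (¬ψ ↔ (χ ↔ ¬χ)) = 1/2 → 1/6 = 2/3
¬ψ = ¬5/6 = 1/6
¬ψ = ¬5/6 = 1/6
¬ψ → ¬ψ = 1/6 → 1/6 = 1
¬(¬ψ → ¬ψ) = ¬1 = 0
ψ → ψ = 5/6 → 5/6 = 1
χ ∨ φ = 1/2 ∨ 1/2 = 1/2
(ψ → ψ) → (χ ∨ φ) = 1 → 1/2 = 1/2
χ → ψ = 1/2 → 5/6 = 1
ψ ∨ χ = 5/6 ∨ 1/2 = 5/6
¬(ψ ∨ χ) = ¬5/6 = 1/6
(χ → ψ) → ¬(ψ ∨ χ) = 1 → 1/6 = 1/6
((ψ → ψ) → (χ ∨ φ)) ∨ ((χ → ψ) → ¬(ψ ∨ χ)) = 1/2 ∨ 1/6 = 1/2
¬(¬ψ → ¬ψ) → (((ψ → ψ) → (χ ∨ φ)) ∨ ((χ → ψ) → ¬(ψ ∨ χ))) = 0 → 1/2 = 1
((((χ → φ) → ¬φ) → ¬(φ → φ)) → (¬ψ ↔ (χ ↔ ¬χ))) → (¬(¬ψ → ¬ψ) → (((ψ → ψ) → (χ ∨ φ)) ∨ ((χ → ψ) → ¬(ψ ∨ χ)))) = 2/3 → 1 = 1
((((¬φ ∨ ((ψ ∨ ψ) ↔ ψ)) → ¬(χ → (χ ∨ ψ))) → ¬(¬¬χ → ((χ → χ) ↔ (χ → φ)))) ∨ ¬(¬(χ ∨ ψ) → (φ → φ))) ↔ (((((χ → φ) → ¬φ) → ¬(φ → φ)) → (¬ψ ↔ (χ ↔ ¬χ))) → (¬(¬ψ → ¬ψ) → (((ψ → ψ) → (χ ∨ φ)) ∨ ((χ → ψ) → ¬(ψ ∨ χ))))) = 1 ↔ 1 = 1

1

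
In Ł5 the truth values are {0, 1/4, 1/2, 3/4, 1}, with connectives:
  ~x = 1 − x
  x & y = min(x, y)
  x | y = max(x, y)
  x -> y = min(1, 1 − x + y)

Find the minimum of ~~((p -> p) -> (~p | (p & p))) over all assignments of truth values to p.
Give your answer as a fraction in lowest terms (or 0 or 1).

1/2

Take p = 1/2:
p -> p = 1/2 -> 1/2 = 1
~p = ~1/2 = 1/2
p & p = 1/2 & 1/2 = 1/2
~p | (p & p) = 1/2 | 1/2 = 1/2
(p -> p) -> (~p | (p & p)) = 1 -> 1/2 = 1/2
~((p -> p) -> (~p | (p & p))) = ~1/2 = 1/2
~~((p -> p) -> (~p | (p & p))) = ~1/2 = 1/2
No assignment yields a value below 1/2, so this is the minimum.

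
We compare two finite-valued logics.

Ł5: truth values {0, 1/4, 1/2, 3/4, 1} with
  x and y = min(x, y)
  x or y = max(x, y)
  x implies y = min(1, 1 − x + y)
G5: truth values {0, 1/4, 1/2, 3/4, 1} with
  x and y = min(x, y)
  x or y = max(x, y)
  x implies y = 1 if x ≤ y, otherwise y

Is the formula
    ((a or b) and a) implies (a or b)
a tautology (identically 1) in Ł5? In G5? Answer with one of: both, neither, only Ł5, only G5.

In Ł5: every assignment gives 1 — tautology.
In G5: every assignment gives 1 — tautology.

both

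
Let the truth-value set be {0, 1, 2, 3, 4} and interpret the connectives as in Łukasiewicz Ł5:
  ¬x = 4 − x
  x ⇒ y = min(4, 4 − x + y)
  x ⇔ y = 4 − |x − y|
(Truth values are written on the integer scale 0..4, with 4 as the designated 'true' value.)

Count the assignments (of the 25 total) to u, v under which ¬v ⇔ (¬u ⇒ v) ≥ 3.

value 4: 3 assignments (counts)
value 3: 5 assignments (counts)
value 2: 6 assignments
value 1: 5 assignments
value 0: 6 assignments
So 8 of the 25 assignments meet the threshold.

8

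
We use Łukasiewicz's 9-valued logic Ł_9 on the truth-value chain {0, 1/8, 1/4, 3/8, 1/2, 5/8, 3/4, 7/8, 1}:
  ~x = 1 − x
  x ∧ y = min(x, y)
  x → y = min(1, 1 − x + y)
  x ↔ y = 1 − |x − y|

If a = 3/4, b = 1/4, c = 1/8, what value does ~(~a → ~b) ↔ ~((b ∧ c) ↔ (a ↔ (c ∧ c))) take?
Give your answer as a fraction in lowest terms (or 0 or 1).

3/4

~a = ~3/4 = 1/4
~b = ~1/4 = 3/4
~a → ~b = 1/4 → 3/4 = 1
~(~a → ~b) = ~1 = 0
b ∧ c = 1/4 ∧ 1/8 = 1/8
c ∧ c = 1/8 ∧ 1/8 = 1/8
a ↔ (c ∧ c) = 3/4 ↔ 1/8 = 3/8
(b ∧ c) ↔ (a ↔ (c ∧ c)) = 1/8 ↔ 3/8 = 3/4
~((b ∧ c) ↔ (a ↔ (c ∧ c))) = ~3/4 = 1/4
~(~a → ~b) ↔ ~((b ∧ c) ↔ (a ↔ (c ∧ c))) = 0 ↔ 1/4 = 3/4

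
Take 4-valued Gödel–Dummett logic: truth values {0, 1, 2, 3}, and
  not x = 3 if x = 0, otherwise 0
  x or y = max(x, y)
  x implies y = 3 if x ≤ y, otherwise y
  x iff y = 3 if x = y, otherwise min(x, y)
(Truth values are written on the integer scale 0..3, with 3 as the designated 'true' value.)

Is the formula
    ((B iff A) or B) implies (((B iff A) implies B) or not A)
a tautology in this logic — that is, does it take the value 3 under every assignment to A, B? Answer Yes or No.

Counterexample: take A = 1, B = 1.
B iff A = 1 iff 1 = 3
(B iff A) or B = 3 or 1 = 3
B iff A = 1 iff 1 = 3
(B iff A) implies B = 3 implies 1 = 1
not A = not 1 = 0
((B iff A) implies B) or not A = 1 or 0 = 1
((B iff A) or B) implies (((B iff A) implies B) or not A) = 3 implies 1 = 1
This gives 1 ≠ 3.

No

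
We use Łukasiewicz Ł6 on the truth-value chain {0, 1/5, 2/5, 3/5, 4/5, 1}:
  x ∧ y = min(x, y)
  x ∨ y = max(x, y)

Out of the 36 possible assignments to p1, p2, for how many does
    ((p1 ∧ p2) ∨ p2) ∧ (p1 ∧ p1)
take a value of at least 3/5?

9

value 1: 1 assignment (counts)
value 4/5: 3 assignments (counts)
value 3/5: 5 assignments (counts)
value 2/5: 7 assignments
value 1/5: 9 assignments
value 0: 11 assignments
So 9 of the 36 assignments meet the threshold.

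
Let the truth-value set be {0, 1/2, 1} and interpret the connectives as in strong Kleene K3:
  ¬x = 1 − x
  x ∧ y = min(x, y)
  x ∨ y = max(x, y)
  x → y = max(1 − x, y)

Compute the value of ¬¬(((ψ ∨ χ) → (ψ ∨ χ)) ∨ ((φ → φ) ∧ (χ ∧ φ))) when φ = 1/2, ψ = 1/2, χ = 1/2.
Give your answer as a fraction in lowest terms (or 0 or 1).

ψ ∨ χ = 1/2 ∨ 1/2 = 1/2
ψ ∨ χ = 1/2 ∨ 1/2 = 1/2
(ψ ∨ χ) → (ψ ∨ χ) = 1/2 → 1/2 = 1/2
φ → φ = 1/2 → 1/2 = 1/2
χ ∧ φ = 1/2 ∧ 1/2 = 1/2
(φ → φ) ∧ (χ ∧ φ) = 1/2 ∧ 1/2 = 1/2
((ψ ∨ χ) → (ψ ∨ χ)) ∨ ((φ → φ) ∧ (χ ∧ φ)) = 1/2 ∨ 1/2 = 1/2
¬(((ψ ∨ χ) → (ψ ∨ χ)) ∨ ((φ → φ) ∧ (χ ∧ φ))) = ¬1/2 = 1/2
¬¬(((ψ ∨ χ) → (ψ ∨ χ)) ∨ ((φ → φ) ∧ (χ ∧ φ))) = ¬1/2 = 1/2

1/2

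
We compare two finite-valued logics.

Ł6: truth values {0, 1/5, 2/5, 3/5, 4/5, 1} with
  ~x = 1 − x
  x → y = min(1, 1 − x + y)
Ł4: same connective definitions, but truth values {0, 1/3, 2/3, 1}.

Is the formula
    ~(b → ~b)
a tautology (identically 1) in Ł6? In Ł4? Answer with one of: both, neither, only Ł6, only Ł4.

In Ł6: at b = 0 the value is 0 — not a tautology.
In Ł4: at b = 0 the value is 0 — not a tautology.

neither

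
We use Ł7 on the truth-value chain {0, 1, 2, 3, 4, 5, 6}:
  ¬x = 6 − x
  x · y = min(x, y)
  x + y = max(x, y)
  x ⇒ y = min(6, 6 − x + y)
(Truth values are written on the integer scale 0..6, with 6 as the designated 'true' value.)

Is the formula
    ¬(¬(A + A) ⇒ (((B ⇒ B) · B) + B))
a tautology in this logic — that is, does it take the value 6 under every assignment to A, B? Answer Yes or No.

No

Counterexample: take A = 0, B = 1.
A + A = 0 + 0 = 0
¬(A + A) = ¬0 = 6
B ⇒ B = 1 ⇒ 1 = 6
(B ⇒ B) · B = 6 · 1 = 1
((B ⇒ B) · B) + B = 1 + 1 = 1
¬(A + A) ⇒ (((B ⇒ B) · B) + B) = 6 ⇒ 1 = 1
¬(¬(A + A) ⇒ (((B ⇒ B) · B) + B)) = ¬1 = 5
This gives 5 ≠ 6.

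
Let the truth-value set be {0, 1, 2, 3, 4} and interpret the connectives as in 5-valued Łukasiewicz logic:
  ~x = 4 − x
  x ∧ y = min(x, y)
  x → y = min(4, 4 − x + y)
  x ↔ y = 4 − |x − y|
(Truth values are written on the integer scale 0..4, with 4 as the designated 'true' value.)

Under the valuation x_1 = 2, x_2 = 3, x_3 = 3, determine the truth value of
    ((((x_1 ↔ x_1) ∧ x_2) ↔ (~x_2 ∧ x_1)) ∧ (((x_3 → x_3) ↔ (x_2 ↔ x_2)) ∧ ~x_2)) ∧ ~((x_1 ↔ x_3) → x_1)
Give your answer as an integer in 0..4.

x_1 ↔ x_1 = 2 ↔ 2 = 4
(x_1 ↔ x_1) ∧ x_2 = 4 ∧ 3 = 3
~x_2 = ~3 = 1
~x_2 ∧ x_1 = 1 ∧ 2 = 1
((x_1 ↔ x_1) ∧ x_2) ↔ (~x_2 ∧ x_1) = 3 ↔ 1 = 2
x_3 → x_3 = 3 → 3 = 4
x_2 ↔ x_2 = 3 ↔ 3 = 4
(x_3 → x_3) ↔ (x_2 ↔ x_2) = 4 ↔ 4 = 4
~x_2 = ~3 = 1
((x_3 → x_3) ↔ (x_2 ↔ x_2)) ∧ ~x_2 = 4 ∧ 1 = 1
(((x_1 ↔ x_1) ∧ x_2) ↔ (~x_2 ∧ x_1)) ∧ (((x_3 → x_3) ↔ (x_2 ↔ x_2)) ∧ ~x_2) = 2 ∧ 1 = 1
x_1 ↔ x_3 = 2 ↔ 3 = 3
(x_1 ↔ x_3) → x_1 = 3 → 2 = 3
~((x_1 ↔ x_3) → x_1) = ~3 = 1
((((x_1 ↔ x_1) ∧ x_2) ↔ (~x_2 ∧ x_1)) ∧ (((x_3 → x_3) ↔ (x_2 ↔ x_2)) ∧ ~x_2)) ∧ ~((x_1 ↔ x_3) → x_1) = 1 ∧ 1 = 1

1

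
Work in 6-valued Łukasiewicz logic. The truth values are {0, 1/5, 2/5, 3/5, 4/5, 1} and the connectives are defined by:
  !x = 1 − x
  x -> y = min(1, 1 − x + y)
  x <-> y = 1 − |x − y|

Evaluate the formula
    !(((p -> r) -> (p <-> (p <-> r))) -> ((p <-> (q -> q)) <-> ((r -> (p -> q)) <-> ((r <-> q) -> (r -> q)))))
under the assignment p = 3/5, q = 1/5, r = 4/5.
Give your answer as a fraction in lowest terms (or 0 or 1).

p -> r = 3/5 -> 4/5 = 1
p <-> r = 3/5 <-> 4/5 = 4/5
p <-> (p <-> r) = 3/5 <-> 4/5 = 4/5
(p -> r) -> (p <-> (p <-> r)) = 1 -> 4/5 = 4/5
q -> q = 1/5 -> 1/5 = 1
p <-> (q -> q) = 3/5 <-> 1 = 3/5
p -> q = 3/5 -> 1/5 = 3/5
r -> (p -> q) = 4/5 -> 3/5 = 4/5
r <-> q = 4/5 <-> 1/5 = 2/5
r -> q = 4/5 -> 1/5 = 2/5
(r <-> q) -> (r -> q) = 2/5 -> 2/5 = 1
(r -> (p -> q)) <-> ((r <-> q) -> (r -> q)) = 4/5 <-> 1 = 4/5
(p <-> (q -> q)) <-> ((r -> (p -> q)) <-> ((r <-> q) -> (r -> q))) = 3/5 <-> 4/5 = 4/5
((p -> r) -> (p <-> (p <-> r))) -> ((p <-> (q -> q)) <-> ((r -> (p -> q)) <-> ((r <-> q) -> (r -> q)))) = 4/5 -> 4/5 = 1
!(((p -> r) -> (p <-> (p <-> r))) -> ((p <-> (q -> q)) <-> ((r -> (p -> q)) <-> ((r <-> q) -> (r -> q))))) = !1 = 0

0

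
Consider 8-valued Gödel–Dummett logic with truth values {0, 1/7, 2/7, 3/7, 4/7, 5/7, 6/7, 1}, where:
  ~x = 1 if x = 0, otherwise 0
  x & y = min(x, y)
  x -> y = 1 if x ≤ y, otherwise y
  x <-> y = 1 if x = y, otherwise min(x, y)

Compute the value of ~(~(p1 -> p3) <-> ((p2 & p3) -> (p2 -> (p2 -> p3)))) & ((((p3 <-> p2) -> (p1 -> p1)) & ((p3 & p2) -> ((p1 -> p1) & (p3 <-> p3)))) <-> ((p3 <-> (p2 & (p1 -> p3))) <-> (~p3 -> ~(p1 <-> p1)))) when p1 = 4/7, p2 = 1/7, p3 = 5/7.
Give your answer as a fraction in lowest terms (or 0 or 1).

p1 -> p3 = 4/7 -> 5/7 = 1
~(p1 -> p3) = ~1 = 0
p2 & p3 = 1/7 & 5/7 = 1/7
p2 -> p3 = 1/7 -> 5/7 = 1
p2 -> (p2 -> p3) = 1/7 -> 1 = 1
(p2 & p3) -> (p2 -> (p2 -> p3)) = 1/7 -> 1 = 1
~(p1 -> p3) <-> ((p2 & p3) -> (p2 -> (p2 -> p3))) = 0 <-> 1 = 0
~(~(p1 -> p3) <-> ((p2 & p3) -> (p2 -> (p2 -> p3)))) = ~0 = 1
p3 <-> p2 = 5/7 <-> 1/7 = 1/7
p1 -> p1 = 4/7 -> 4/7 = 1
(p3 <-> p2) -> (p1 -> p1) = 1/7 -> 1 = 1
p3 & p2 = 5/7 & 1/7 = 1/7
p1 -> p1 = 4/7 -> 4/7 = 1
p3 <-> p3 = 5/7 <-> 5/7 = 1
(p1 -> p1) & (p3 <-> p3) = 1 & 1 = 1
(p3 & p2) -> ((p1 -> p1) & (p3 <-> p3)) = 1/7 -> 1 = 1
((p3 <-> p2) -> (p1 -> p1)) & ((p3 & p2) -> ((p1 -> p1) & (p3 <-> p3))) = 1 & 1 = 1
p1 -> p3 = 4/7 -> 5/7 = 1
p2 & (p1 -> p3) = 1/7 & 1 = 1/7
p3 <-> (p2 & (p1 -> p3)) = 5/7 <-> 1/7 = 1/7
~p3 = ~5/7 = 0
p1 <-> p1 = 4/7 <-> 4/7 = 1
~(p1 <-> p1) = ~1 = 0
~p3 -> ~(p1 <-> p1) = 0 -> 0 = 1
(p3 <-> (p2 & (p1 -> p3))) <-> (~p3 -> ~(p1 <-> p1)) = 1/7 <-> 1 = 1/7
(((p3 <-> p2) -> (p1 -> p1)) & ((p3 & p2) -> ((p1 -> p1) & (p3 <-> p3)))) <-> ((p3 <-> (p2 & (p1 -> p3))) <-> (~p3 -> ~(p1 <-> p1))) = 1 <-> 1/7 = 1/7
~(~(p1 -> p3) <-> ((p2 & p3) -> (p2 -> (p2 -> p3)))) & ((((p3 <-> p2) -> (p1 -> p1)) & ((p3 & p2) -> ((p1 -> p1) & (p3 <-> p3)))) <-> ((p3 <-> (p2 & (p1 -> p3))) <-> (~p3 -> ~(p1 <-> p1)))) = 1 & 1/7 = 1/7

1/7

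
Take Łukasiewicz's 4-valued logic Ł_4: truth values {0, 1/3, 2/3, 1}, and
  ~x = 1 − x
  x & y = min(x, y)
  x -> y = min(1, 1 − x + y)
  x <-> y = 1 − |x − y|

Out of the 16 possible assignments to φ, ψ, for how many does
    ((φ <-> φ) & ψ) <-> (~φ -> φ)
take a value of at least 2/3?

9

φ = 0, ψ = 0 ↦ 1  ≥
φ = 0, ψ = 1/3 ↦ 2/3  ≥
φ = 0, ψ = 2/3 ↦ 1/3  <
φ = 0, ψ = 1 ↦ 0  <
φ = 1/3, ψ = 0 ↦ 1/3  <
φ = 1/3, ψ = 1/3 ↦ 2/3  ≥
φ = 1/3, ψ = 2/3 ↦ 1  ≥
φ = 1/3, ψ = 1 ↦ 2/3  ≥
φ = 2/3, ψ = 0 ↦ 0  <
φ = 2/3, ψ = 1/3 ↦ 1/3  <
φ = 2/3, ψ = 2/3 ↦ 2/3  ≥
φ = 2/3, ψ = 1 ↦ 1  ≥
φ = 1, ψ = 0 ↦ 0  <
φ = 1, ψ = 1/3 ↦ 1/3  <
φ = 1, ψ = 2/3 ↦ 2/3  ≥
φ = 1, ψ = 1 ↦ 1  ≥
So 9 of the 16 assignments meet the threshold.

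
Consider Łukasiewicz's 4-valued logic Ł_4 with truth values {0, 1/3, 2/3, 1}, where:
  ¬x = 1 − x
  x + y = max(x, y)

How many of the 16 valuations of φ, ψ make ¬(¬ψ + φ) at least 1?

φ = 0, ψ = 0 ↦ 0  <
φ = 0, ψ = 1/3 ↦ 1/3  <
φ = 0, ψ = 2/3 ↦ 2/3  <
φ = 0, ψ = 1 ↦ 1  ≥
φ = 1/3, ψ = 0 ↦ 0  <
φ = 1/3, ψ = 1/3 ↦ 1/3  <
φ = 1/3, ψ = 2/3 ↦ 2/3  <
φ = 1/3, ψ = 1 ↦ 2/3  <
φ = 2/3, ψ = 0 ↦ 0  <
φ = 2/3, ψ = 1/3 ↦ 1/3  <
φ = 2/3, ψ = 2/3 ↦ 1/3  <
φ = 2/3, ψ = 1 ↦ 1/3  <
φ = 1, ψ = 0 ↦ 0  <
φ = 1, ψ = 1/3 ↦ 0  <
φ = 1, ψ = 2/3 ↦ 0  <
φ = 1, ψ = 1 ↦ 0  <
So 1 of the 16 assignments meets the threshold.

1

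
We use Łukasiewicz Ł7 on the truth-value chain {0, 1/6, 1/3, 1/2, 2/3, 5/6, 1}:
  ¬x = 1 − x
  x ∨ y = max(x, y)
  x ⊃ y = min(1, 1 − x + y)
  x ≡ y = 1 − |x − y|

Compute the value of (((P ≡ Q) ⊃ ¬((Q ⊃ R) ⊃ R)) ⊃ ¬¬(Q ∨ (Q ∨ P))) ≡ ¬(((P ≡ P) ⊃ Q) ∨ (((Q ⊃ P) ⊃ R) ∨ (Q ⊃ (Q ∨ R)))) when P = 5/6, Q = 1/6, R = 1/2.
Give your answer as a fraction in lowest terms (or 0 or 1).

P ≡ Q = 5/6 ≡ 1/6 = 1/3
Q ⊃ R = 1/6 ⊃ 1/2 = 1
(Q ⊃ R) ⊃ R = 1 ⊃ 1/2 = 1/2
¬((Q ⊃ R) ⊃ R) = ¬1/2 = 1/2
(P ≡ Q) ⊃ ¬((Q ⊃ R) ⊃ R) = 1/3 ⊃ 1/2 = 1
Q ∨ P = 1/6 ∨ 5/6 = 5/6
Q ∨ (Q ∨ P) = 1/6 ∨ 5/6 = 5/6
¬(Q ∨ (Q ∨ P)) = ¬5/6 = 1/6
¬¬(Q ∨ (Q ∨ P)) = ¬1/6 = 5/6
((P ≡ Q) ⊃ ¬((Q ⊃ R) ⊃ R)) ⊃ ¬¬(Q ∨ (Q ∨ P)) = 1 ⊃ 5/6 = 5/6
P ≡ P = 5/6 ≡ 5/6 = 1
(P ≡ P) ⊃ Q = 1 ⊃ 1/6 = 1/6
Q ⊃ P = 1/6 ⊃ 5/6 = 1
(Q ⊃ P) ⊃ R = 1 ⊃ 1/2 = 1/2
Q ∨ R = 1/6 ∨ 1/2 = 1/2
Q ⊃ (Q ∨ R) = 1/6 ⊃ 1/2 = 1
((Q ⊃ P) ⊃ R) ∨ (Q ⊃ (Q ∨ R)) = 1/2 ∨ 1 = 1
((P ≡ P) ⊃ Q) ∨ (((Q ⊃ P) ⊃ R) ∨ (Q ⊃ (Q ∨ R))) = 1/6 ∨ 1 = 1
¬(((P ≡ P) ⊃ Q) ∨ (((Q ⊃ P) ⊃ R) ∨ (Q ⊃ (Q ∨ R)))) = ¬1 = 0
(((P ≡ Q) ⊃ ¬((Q ⊃ R) ⊃ R)) ⊃ ¬¬(Q ∨ (Q ∨ P))) ≡ ¬(((P ≡ P) ⊃ Q) ∨ (((Q ⊃ P) ⊃ R) ∨ (Q ⊃ (Q ∨ R)))) = 5/6 ≡ 0 = 1/6

1/6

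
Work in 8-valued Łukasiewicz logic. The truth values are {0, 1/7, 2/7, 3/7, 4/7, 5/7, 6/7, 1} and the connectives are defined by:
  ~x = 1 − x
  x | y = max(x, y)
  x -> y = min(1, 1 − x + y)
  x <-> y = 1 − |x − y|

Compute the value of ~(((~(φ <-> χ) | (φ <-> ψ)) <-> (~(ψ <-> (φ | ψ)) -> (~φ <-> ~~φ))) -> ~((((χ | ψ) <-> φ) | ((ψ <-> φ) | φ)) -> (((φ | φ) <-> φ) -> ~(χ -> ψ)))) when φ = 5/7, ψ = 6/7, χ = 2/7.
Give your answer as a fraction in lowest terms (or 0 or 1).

φ <-> χ = 5/7 <-> 2/7 = 4/7
~(φ <-> χ) = ~4/7 = 3/7
φ <-> ψ = 5/7 <-> 6/7 = 6/7
~(φ <-> χ) | (φ <-> ψ) = 3/7 | 6/7 = 6/7
φ | ψ = 5/7 | 6/7 = 6/7
ψ <-> (φ | ψ) = 6/7 <-> 6/7 = 1
~(ψ <-> (φ | ψ)) = ~1 = 0
~φ = ~5/7 = 2/7
~φ = ~5/7 = 2/7
~~φ = ~2/7 = 5/7
~φ <-> ~~φ = 2/7 <-> 5/7 = 4/7
~(ψ <-> (φ | ψ)) -> (~φ <-> ~~φ) = 0 -> 4/7 = 1
(~(φ <-> χ) | (φ <-> ψ)) <-> (~(ψ <-> (φ | ψ)) -> (~φ <-> ~~φ)) = 6/7 <-> 1 = 6/7
χ | ψ = 2/7 | 6/7 = 6/7
(χ | ψ) <-> φ = 6/7 <-> 5/7 = 6/7
ψ <-> φ = 6/7 <-> 5/7 = 6/7
(ψ <-> φ) | φ = 6/7 | 5/7 = 6/7
((χ | ψ) <-> φ) | ((ψ <-> φ) | φ) = 6/7 | 6/7 = 6/7
φ | φ = 5/7 | 5/7 = 5/7
(φ | φ) <-> φ = 5/7 <-> 5/7 = 1
χ -> ψ = 2/7 -> 6/7 = 1
~(χ -> ψ) = ~1 = 0
((φ | φ) <-> φ) -> ~(χ -> ψ) = 1 -> 0 = 0
(((χ | ψ) <-> φ) | ((ψ <-> φ) | φ)) -> (((φ | φ) <-> φ) -> ~(χ -> ψ)) = 6/7 -> 0 = 1/7
~((((χ | ψ) <-> φ) | ((ψ <-> φ) | φ)) -> (((φ | φ) <-> φ) -> ~(χ -> ψ))) = ~1/7 = 6/7
((~(φ <-> χ) | (φ <-> ψ)) <-> (~(ψ <-> (φ | ψ)) -> (~φ <-> ~~φ))) -> ~((((χ | ψ) <-> φ) | ((ψ <-> φ) | φ)) -> (((φ | φ) <-> φ) -> ~(χ -> ψ))) = 6/7 -> 6/7 = 1
~(((~(φ <-> χ) | (φ <-> ψ)) <-> (~(ψ <-> (φ | ψ)) -> (~φ <-> ~~φ))) -> ~((((χ | ψ) <-> φ) | ((ψ <-> φ) | φ)) -> (((φ | φ) <-> φ) -> ~(χ -> ψ)))) = ~1 = 0

0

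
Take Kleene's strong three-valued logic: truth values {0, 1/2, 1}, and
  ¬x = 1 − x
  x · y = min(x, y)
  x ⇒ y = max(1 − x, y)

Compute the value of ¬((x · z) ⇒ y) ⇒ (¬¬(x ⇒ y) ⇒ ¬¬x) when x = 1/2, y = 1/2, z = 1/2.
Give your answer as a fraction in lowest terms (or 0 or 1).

1/2

x · z = 1/2 · 1/2 = 1/2
(x · z) ⇒ y = 1/2 ⇒ 1/2 = 1/2
¬((x · z) ⇒ y) = ¬1/2 = 1/2
x ⇒ y = 1/2 ⇒ 1/2 = 1/2
¬(x ⇒ y) = ¬1/2 = 1/2
¬¬(x ⇒ y) = ¬1/2 = 1/2
¬x = ¬1/2 = 1/2
¬¬x = ¬1/2 = 1/2
¬¬(x ⇒ y) ⇒ ¬¬x = 1/2 ⇒ 1/2 = 1/2
¬((x · z) ⇒ y) ⇒ (¬¬(x ⇒ y) ⇒ ¬¬x) = 1/2 ⇒ 1/2 = 1/2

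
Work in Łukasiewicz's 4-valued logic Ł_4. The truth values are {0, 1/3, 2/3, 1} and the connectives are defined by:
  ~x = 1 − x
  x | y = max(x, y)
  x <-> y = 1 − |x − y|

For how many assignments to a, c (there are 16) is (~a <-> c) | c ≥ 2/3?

a = 0, c = 0 ↦ 0  <
a = 0, c = 1/3 ↦ 1/3  <
a = 0, c = 2/3 ↦ 2/3  ≥
a = 0, c = 1 ↦ 1  ≥
a = 1/3, c = 0 ↦ 1/3  <
a = 1/3, c = 1/3 ↦ 2/3  ≥
a = 1/3, c = 2/3 ↦ 1  ≥
a = 1/3, c = 1 ↦ 1  ≥
a = 2/3, c = 0 ↦ 2/3  ≥
a = 2/3, c = 1/3 ↦ 1  ≥
a = 2/3, c = 2/3 ↦ 2/3  ≥
a = 2/3, c = 1 ↦ 1  ≥
a = 1, c = 0 ↦ 1  ≥
a = 1, c = 1/3 ↦ 2/3  ≥
a = 1, c = 2/3 ↦ 2/3  ≥
a = 1, c = 1 ↦ 1  ≥
So 13 of the 16 assignments meet the threshold.

13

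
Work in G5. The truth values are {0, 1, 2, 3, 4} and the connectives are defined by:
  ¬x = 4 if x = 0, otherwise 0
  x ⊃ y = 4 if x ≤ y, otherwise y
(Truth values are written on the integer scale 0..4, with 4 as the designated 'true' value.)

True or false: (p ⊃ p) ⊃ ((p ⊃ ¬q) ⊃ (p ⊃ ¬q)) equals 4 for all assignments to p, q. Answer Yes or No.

At p = 3, q = 1, for instance:
p ⊃ p = 3 ⊃ 3 = 4
¬q = ¬1 = 0
p ⊃ ¬q = 3 ⊃ 0 = 0
p ⊃ ¬q = 3 ⊃ 0 = 0
(p ⊃ ¬q) ⊃ (p ⊃ ¬q) = 0 ⊃ 0 = 4
(p ⊃ p) ⊃ ((p ⊃ ¬q) ⊃ (p ⊃ ¬q)) = 4 ⊃ 4 = 4
and checking the remaining 24 assignments likewise gives ≥ 4 in every case.

Yes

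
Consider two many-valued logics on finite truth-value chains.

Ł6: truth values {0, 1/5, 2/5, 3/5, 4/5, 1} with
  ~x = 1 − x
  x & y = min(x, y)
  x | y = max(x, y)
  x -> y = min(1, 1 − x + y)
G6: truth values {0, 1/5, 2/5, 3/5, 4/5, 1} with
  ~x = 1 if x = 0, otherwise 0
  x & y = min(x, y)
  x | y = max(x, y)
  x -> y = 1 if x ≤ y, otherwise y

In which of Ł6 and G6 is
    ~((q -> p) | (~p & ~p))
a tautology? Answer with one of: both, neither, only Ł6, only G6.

neither

In Ł6: at p = 0, q = 0 the value is 0 — not a tautology.
In G6: at p = 0, q = 0 the value is 0 — not a tautology.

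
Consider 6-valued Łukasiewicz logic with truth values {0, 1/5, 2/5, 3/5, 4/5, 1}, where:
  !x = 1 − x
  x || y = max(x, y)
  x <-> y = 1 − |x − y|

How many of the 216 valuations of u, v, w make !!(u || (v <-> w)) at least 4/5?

value 1: 66 assignments (counts)
value 4/5: 70 assignments (counts)
value 3/5: 44 assignments
value 2/5: 24 assignments
value 1/5: 10 assignments
value 0: 2 assignments
So 136 of the 216 assignments meet the threshold.

136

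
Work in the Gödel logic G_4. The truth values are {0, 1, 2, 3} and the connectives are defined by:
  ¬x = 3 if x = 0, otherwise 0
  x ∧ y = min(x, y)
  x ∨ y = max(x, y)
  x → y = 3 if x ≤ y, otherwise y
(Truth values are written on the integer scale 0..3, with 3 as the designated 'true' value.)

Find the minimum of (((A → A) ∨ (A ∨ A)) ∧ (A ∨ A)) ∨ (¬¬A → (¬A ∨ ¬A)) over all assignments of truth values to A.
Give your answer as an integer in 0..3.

1

Take A = 1:
A → A = 1 → 1 = 3
A ∨ A = 1 ∨ 1 = 1
(A → A) ∨ (A ∨ A) = 3 ∨ 1 = 3
A ∨ A = 1 ∨ 1 = 1
((A → A) ∨ (A ∨ A)) ∧ (A ∨ A) = 3 ∧ 1 = 1
¬A = ¬1 = 0
¬¬A = ¬0 = 3
¬A = ¬1 = 0
¬A = ¬1 = 0
¬A ∨ ¬A = 0 ∨ 0 = 0
¬¬A → (¬A ∨ ¬A) = 3 → 0 = 0
(((A → A) ∨ (A ∨ A)) ∧ (A ∨ A)) ∨ (¬¬A → (¬A ∨ ¬A)) = 1 ∨ 0 = 1
No assignment yields a value below 1, so this is the minimum.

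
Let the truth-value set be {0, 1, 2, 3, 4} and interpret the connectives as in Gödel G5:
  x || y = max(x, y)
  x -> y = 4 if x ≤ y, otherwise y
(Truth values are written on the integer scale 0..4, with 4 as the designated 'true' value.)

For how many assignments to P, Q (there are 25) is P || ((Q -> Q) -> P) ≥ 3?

value 4: 5 assignments (counts)
value 3: 5 assignments (counts)
value 2: 5 assignments
value 1: 5 assignments
value 0: 5 assignments
So 10 of the 25 assignments meet the threshold.

10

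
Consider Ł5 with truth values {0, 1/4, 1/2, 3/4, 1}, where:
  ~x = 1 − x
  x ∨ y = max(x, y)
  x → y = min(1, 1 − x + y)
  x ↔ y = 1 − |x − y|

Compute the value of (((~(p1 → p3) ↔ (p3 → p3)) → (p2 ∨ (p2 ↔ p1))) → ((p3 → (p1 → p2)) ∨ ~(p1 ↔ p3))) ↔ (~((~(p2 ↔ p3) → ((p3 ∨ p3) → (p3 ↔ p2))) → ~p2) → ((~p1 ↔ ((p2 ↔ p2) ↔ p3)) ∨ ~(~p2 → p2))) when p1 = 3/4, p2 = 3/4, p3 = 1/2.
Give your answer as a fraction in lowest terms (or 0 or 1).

p1 → p3 = 3/4 → 1/2 = 3/4
~(p1 → p3) = ~3/4 = 1/4
p3 → p3 = 1/2 → 1/2 = 1
~(p1 → p3) ↔ (p3 → p3) = 1/4 ↔ 1 = 1/4
p2 ↔ p1 = 3/4 ↔ 3/4 = 1
p2 ∨ (p2 ↔ p1) = 3/4 ∨ 1 = 1
(~(p1 → p3) ↔ (p3 → p3)) → (p2 ∨ (p2 ↔ p1)) = 1/4 → 1 = 1
p1 → p2 = 3/4 → 3/4 = 1
p3 → (p1 → p2) = 1/2 → 1 = 1
p1 ↔ p3 = 3/4 ↔ 1/2 = 3/4
~(p1 ↔ p3) = ~3/4 = 1/4
(p3 → (p1 → p2)) ∨ ~(p1 ↔ p3) = 1 ∨ 1/4 = 1
((~(p1 → p3) ↔ (p3 → p3)) → (p2 ∨ (p2 ↔ p1))) → ((p3 → (p1 → p2)) ∨ ~(p1 ↔ p3)) = 1 → 1 = 1
p2 ↔ p3 = 3/4 ↔ 1/2 = 3/4
~(p2 ↔ p3) = ~3/4 = 1/4
p3 ∨ p3 = 1/2 ∨ 1/2 = 1/2
p3 ↔ p2 = 1/2 ↔ 3/4 = 3/4
(p3 ∨ p3) → (p3 ↔ p2) = 1/2 → 3/4 = 1
~(p2 ↔ p3) → ((p3 ∨ p3) → (p3 ↔ p2)) = 1/4 → 1 = 1
~p2 = ~3/4 = 1/4
(~(p2 ↔ p3) → ((p3 ∨ p3) → (p3 ↔ p2))) → ~p2 = 1 → 1/4 = 1/4
~((~(p2 ↔ p3) → ((p3 ∨ p3) → (p3 ↔ p2))) → ~p2) = ~1/4 = 3/4
~p1 = ~3/4 = 1/4
p2 ↔ p2 = 3/4 ↔ 3/4 = 1
(p2 ↔ p2) ↔ p3 = 1 ↔ 1/2 = 1/2
~p1 ↔ ((p2 ↔ p2) ↔ p3) = 1/4 ↔ 1/2 = 3/4
~p2 = ~3/4 = 1/4
~p2 → p2 = 1/4 → 3/4 = 1
~(~p2 → p2) = ~1 = 0
(~p1 ↔ ((p2 ↔ p2) ↔ p3)) ∨ ~(~p2 → p2) = 3/4 ∨ 0 = 3/4
~((~(p2 ↔ p3) → ((p3 ∨ p3) → (p3 ↔ p2))) → ~p2) → ((~p1 ↔ ((p2 ↔ p2) ↔ p3)) ∨ ~(~p2 → p2)) = 3/4 → 3/4 = 1
(((~(p1 → p3) ↔ (p3 → p3)) → (p2 ∨ (p2 ↔ p1))) → ((p3 → (p1 → p2)) ∨ ~(p1 ↔ p3))) ↔ (~((~(p2 ↔ p3) → ((p3 ∨ p3) → (p3 ↔ p2))) → ~p2) → ((~p1 ↔ ((p2 ↔ p2) ↔ p3)) ∨ ~(~p2 → p2))) = 1 ↔ 1 = 1

1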